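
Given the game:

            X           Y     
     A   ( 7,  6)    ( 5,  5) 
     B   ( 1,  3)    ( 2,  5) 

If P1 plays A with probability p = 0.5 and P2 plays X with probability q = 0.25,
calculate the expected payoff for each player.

E[P1] = 3.625, E[P2] = 4.875

Work:
E[P1] = p·q·π₁(A,X) + p·(1-q)·π₁(A,Y) + (1-p)·q·π₁(B,X) + (1-p)·(1-q)·π₁(B,Y)
= 0.5·0.25·7 + 0.5·0.75·5 + 0.5·0.25·1 + 0.5·0.75·2
= 3.625

E[P2] = 4.875 (similar calculation)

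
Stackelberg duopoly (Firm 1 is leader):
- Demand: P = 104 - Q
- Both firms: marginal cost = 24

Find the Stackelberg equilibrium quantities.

q₁* (leader) = 40.0, q₂* (follower) = 20.0

Work:
Follower's reaction: q₂ = (a - c - q₁)/2
Leader substitutes: π₁ = q₁·(a - q₁ - (a-c-q₁)/2 - c)
FOC: q₁* = (104 - 24)/2 = 40.00
Then: q₂* = (104 - 24 - 40.0)/2 = 20.00
Leader has first-mover advantage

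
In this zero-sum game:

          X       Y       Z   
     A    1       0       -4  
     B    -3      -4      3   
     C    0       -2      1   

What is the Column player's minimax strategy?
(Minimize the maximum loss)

Column should play Y, value = 0

Work:
Column player minimizes Row's maximum payoff:
Column X: max payoff to Row = 1
Column Y: max payoff to Row = 0
Column Z: max payoff to Row = 3
Minimum is 0, achieved by column Y.
Minimax strategy: Y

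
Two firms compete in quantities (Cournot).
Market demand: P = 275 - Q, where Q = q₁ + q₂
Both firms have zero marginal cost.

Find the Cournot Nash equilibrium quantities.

q₁* = q₂* = 91.67; P* = 91.67

Work:
Profit: π_i = P·q_i = (a - q_i - q_j)·q_i
FOC: ∂π_i/∂q_i = a - 2q_i - q_j = 0
Reaction function: q_i = (275 - q_j)/2
Symmetry: q* = 275/3 = 91.67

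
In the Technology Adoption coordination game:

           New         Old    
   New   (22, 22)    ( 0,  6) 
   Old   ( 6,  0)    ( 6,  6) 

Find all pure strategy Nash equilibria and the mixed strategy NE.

Pure NE: (New, New) and (Old, Old); Mixed NE: p = 0.2727, q = 0.2727

Work:
Check pure NE:
(New, New): (22, 22) - no unilateral deviation beneficial
(Old, Old): (6, 6) - no unilateral deviation beneficial
Mixed NE: P1 plays New with p = 0.2727, P2 plays New with q = 0.2727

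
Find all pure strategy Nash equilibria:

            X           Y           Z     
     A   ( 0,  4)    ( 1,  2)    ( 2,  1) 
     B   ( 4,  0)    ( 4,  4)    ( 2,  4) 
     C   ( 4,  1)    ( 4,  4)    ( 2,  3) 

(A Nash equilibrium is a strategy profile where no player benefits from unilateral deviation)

Nash equilibrium: (B, Y), (B, Z), (C, Y)

Work:
Best responses:
  P1 vs X: payoffs [0, 4, 4] → best response B/C (payoff 4)
  P1 vs Y: payoffs [1, 4, 4] → best response B/C (payoff 4)
  P1 vs Z: payoffs [2, 2, 2] → best response A/B/C (payoff 2)
  P2 vs A: payoffs [4, 2, 1] → best response X (payoff 4)
  P2 vs B: payoffs [0, 4, 4] → best response Y/Z (payoff 4)
  P2 vs C: payoffs [1, 4, 3] → best response Y (payoff 4)
Mutual best responses: (B,Y), (B,Z), (C,Y) → Nash equilibria.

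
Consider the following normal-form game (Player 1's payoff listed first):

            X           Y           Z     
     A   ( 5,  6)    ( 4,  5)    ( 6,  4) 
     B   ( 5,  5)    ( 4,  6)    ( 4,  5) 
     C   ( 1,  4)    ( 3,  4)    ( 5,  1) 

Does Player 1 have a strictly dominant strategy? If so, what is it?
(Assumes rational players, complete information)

No strictly dominant strategy exists for Player 1

Work:
A strategy strictly dominates another if it gives a strictly higher payoff against every opponent action. Compare each pair of P1's strategies column-by-column:
  A vs B: [5 vs 5, 4 vs 4, 6 vs 4] → A does not strictly dominate B (column X: 5 ≤ 5)
  A vs C: [5 vs 1, 4 vs 3, 6 vs 5] → A strictly dominates C
  B vs A: [5 vs 5, 4 vs 4, 4 vs 6] → B does not strictly dominate A (column X: 5 ≤ 5)
  B vs C: [5 vs 1, 4 vs 3, 4 vs 5] → B does not strictly dominate C (column Z: 4 ≤ 5)
  C vs A: [1 vs 5, 3 vs 4, 5 vs 6] → C does not strictly dominate A (column X: 1 ≤ 5)
  C vs B: [1 vs 5, 3 vs 4, 5 vs 4] → C does not strictly dominate B (column X: 1 ≤ 5)
No single strategy strictly dominates all others → no strictly dominant strategy.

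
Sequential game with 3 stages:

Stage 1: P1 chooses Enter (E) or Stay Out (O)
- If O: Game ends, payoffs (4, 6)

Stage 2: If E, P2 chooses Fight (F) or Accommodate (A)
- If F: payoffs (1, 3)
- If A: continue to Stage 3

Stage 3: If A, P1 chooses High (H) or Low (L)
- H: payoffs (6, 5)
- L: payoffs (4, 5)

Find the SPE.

SPE: (E, A, H); Outcome (6, 5)

Work:
Stage 3: P1 chooses H (6 vs 4)
Stage 2: P2: F->3, A->5 (anticipating H). Choose A
Stage 1: P1: O->4, E->6 (anticipating A, H). Choose E
SPE path: E -> A -> H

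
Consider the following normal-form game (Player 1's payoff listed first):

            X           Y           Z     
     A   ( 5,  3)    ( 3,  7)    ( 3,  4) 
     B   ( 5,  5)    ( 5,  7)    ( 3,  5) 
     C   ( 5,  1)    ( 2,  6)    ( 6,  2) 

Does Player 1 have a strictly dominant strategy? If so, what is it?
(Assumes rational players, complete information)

No strictly dominant strategy exists for Player 1

Work:
A strategy strictly dominates another if it gives a strictly higher payoff against every opponent action. Compare each pair of P1's strategies column-by-column:
  A vs B: [5 vs 5, 3 vs 5, 3 vs 3] → A does not strictly dominate B (column X: 5 ≤ 5)
  A vs C: [5 vs 5, 3 vs 2, 3 vs 6] → A does not strictly dominate C (column X: 5 ≤ 5)
  B vs A: [5 vs 5, 5 vs 3, 3 vs 3] → B does not strictly dominate A (column X: 5 ≤ 5)
  B vs C: [5 vs 5, 5 vs 2, 3 vs 6] → B does not strictly dominate C (column X: 5 ≤ 5)
  C vs A: [5 vs 5, 2 vs 3, 6 vs 3] → C does not strictly dominate A (column X: 5 ≤ 5)
  C vs B: [5 vs 5, 2 vs 5, 6 vs 3] → C does not strictly dominate B (column X: 5 ≤ 5)
No single strategy strictly dominates all others → no strictly dominant strategy.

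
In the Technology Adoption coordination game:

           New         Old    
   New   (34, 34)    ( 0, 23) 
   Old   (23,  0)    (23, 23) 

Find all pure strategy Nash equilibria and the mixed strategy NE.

Pure NE: (New, New) and (Old, Old); Mixed NE: p = 0.6765, q = 0.6765

Work:
Check pure NE:
(New, New): (34, 34) - no unilateral deviation beneficial
(Old, Old): (23, 23) - no unilateral deviation beneficial
Mixed NE: P1 plays New with p = 0.6765, P2 plays New with q = 0.6765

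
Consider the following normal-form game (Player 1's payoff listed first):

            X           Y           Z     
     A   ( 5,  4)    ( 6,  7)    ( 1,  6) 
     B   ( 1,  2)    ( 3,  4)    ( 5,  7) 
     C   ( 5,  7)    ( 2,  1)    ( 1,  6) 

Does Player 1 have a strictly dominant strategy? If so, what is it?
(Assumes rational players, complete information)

No strictly dominant strategy exists for Player 1

Work:
A strategy strictly dominates another if it gives a strictly higher payoff against every opponent action. Compare each pair of P1's strategies column-by-column:
  A vs B: [5 vs 1, 6 vs 3, 1 vs 5] → A does not strictly dominate B (column Z: 1 ≤ 5)
  A vs C: [5 vs 5, 6 vs 2, 1 vs 1] → A does not strictly dominate C (column X: 5 ≤ 5)
  B vs A: [1 vs 5, 3 vs 6, 5 vs 1] → B does not strictly dominate A (column X: 1 ≤ 5)
  B vs C: [1 vs 5, 3 vs 2, 5 vs 1] → B does not strictly dominate C (column X: 1 ≤ 5)
  C vs A: [5 vs 5, 2 vs 6, 1 vs 1] → C does not strictly dominate A (column X: 5 ≤ 5)
  C vs B: [5 vs 1, 2 vs 3, 1 vs 5] → C does not strictly dominate B (column Y: 2 ≤ 3)
No single strategy strictly dominates all others → no strictly dominant strategy.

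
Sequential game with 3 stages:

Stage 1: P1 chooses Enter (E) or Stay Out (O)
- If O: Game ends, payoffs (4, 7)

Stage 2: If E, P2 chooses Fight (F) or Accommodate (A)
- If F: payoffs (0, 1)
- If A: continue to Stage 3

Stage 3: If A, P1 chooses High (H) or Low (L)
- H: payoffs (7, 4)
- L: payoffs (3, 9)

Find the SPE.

SPE: (E, A, H); Outcome (7, 4)

Work:
Stage 3: P1 chooses H (7 vs 3)
Stage 2: P2: F->1, A->4 (anticipating H). Choose A
Stage 1: P1: O->4, E->7 (anticipating A, H). Choose E
SPE path: E -> A -> H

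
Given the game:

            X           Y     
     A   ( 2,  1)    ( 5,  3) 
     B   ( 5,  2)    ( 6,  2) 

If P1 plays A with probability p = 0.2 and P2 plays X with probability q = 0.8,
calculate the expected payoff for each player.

E[P1] = 4.68, E[P2] = 1.88

Work:
E[P1] = p·q·π₁(A,X) + p·(1-q)·π₁(A,Y) + (1-p)·q·π₁(B,X) + (1-p)·(1-q)·π₁(B,Y)
= 0.2·0.8·2 + 0.2·0.2·5 + 0.8·0.8·5 + 0.8·0.2·6
= 4.68

E[P2] = 1.88 (similar calculation)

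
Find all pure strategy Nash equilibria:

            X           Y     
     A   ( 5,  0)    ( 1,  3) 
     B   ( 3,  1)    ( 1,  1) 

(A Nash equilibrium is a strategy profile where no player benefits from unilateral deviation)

Nash equilibrium: (A, Y), (B, Y)

Work:
Best responses:
  P1 vs X: payoffs [5, 3] → best response A (payoff 5)
  P1 vs Y: payoffs [1, 1] → best response A/B (payoff 1)
  P2 vs A: payoffs [0, 3] → best response Y (payoff 3)
  P2 vs B: payoffs [1, 1] → best response X/Y (payoff 1)
Mutual best responses: (A,Y), (B,Y) → Nash equilibria.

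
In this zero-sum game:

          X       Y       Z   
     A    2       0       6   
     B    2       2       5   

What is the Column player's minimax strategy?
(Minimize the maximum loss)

Column should play X or Y (all achieve the minimum), value = 2

Work:
Column player minimizes Row's maximum payoff:
Column X: max payoff to Row = 2
Column Y: max payoff to Row = 2
Column Z: max payoff to Row = 6
Minimum is 2, achieved by columns X, Y (tied).
Each of X or Y is a minimax strategy.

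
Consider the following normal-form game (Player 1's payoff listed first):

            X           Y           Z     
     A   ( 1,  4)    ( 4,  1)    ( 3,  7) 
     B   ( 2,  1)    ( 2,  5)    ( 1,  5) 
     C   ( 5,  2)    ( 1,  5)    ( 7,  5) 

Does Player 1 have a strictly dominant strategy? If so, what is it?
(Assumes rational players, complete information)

No strictly dominant strategy exists for Player 1

Work:
A strategy strictly dominates another if it gives a strictly higher payoff against every opponent action. Compare each pair of P1's strategies column-by-column:
  A vs B: [1 vs 2, 4 vs 2, 3 vs 1] → A does not strictly dominate B (column X: 1 ≤ 2)
  A vs C: [1 vs 5, 4 vs 1, 3 vs 7] → A does not strictly dominate C (column X: 1 ≤ 5)
  B vs A: [2 vs 1, 2 vs 4, 1 vs 3] → B does not strictly dominate A (column Y: 2 ≤ 4)
  B vs C: [2 vs 5, 2 vs 1, 1 vs 7] → B does not strictly dominate C (column X: 2 ≤ 5)
  C vs A: [5 vs 1, 1 vs 4, 7 vs 3] → C does not strictly dominate A (column Y: 1 ≤ 4)
  C vs B: [5 vs 2, 1 vs 2, 7 vs 1] → C does not strictly dominate B (column Y: 1 ≤ 2)
No single strategy strictly dominates all others → no strictly dominant strategy.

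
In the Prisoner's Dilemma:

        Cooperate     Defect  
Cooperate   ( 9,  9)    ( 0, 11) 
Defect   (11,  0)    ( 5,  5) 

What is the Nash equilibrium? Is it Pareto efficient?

(Defect, Defect) is NE; not Pareto efficient

Work:
Defect dominates Cooperate for both players:
If P2 cooperates: Defect (11) > Cooperate (9)
If P2 defects: Defect (5) > Cooperate (0)
NE: (Defect, Defect) with payoff (5, 5)
But (Cooperate, Cooperate) = (9, 9) Pareto dominates (5, 5)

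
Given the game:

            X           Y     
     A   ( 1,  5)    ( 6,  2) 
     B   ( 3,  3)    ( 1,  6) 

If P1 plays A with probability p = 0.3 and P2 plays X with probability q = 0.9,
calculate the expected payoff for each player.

E[P1] = 2.41, E[P2] = 3.72

Work:
E[P1] = p·q·π₁(A,X) + p·(1-q)·π₁(A,Y) + (1-p)·q·π₁(B,X) + (1-p)·(1-q)·π₁(B,Y)
= 0.3·0.9·1 + 0.3·0.1·6 + 0.7·0.9·3 + 0.7·0.1·1
= 2.41

E[P2] = 3.72 (similar calculation)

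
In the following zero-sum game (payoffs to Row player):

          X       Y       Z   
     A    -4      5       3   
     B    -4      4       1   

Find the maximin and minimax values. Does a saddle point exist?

Maximin = -4, Minimax = -4, Saddle: True

Work:
Row minimums: [-4, -4] → maximin = -4
Column maximums: [-4, 5, 3] → minimax = -4
Saddle point exists! Game value = -4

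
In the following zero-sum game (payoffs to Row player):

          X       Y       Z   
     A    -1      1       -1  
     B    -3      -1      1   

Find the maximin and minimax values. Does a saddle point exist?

Maximin = -1, Minimax = -1, Saddle: True

Work:
Row minimums: [-1, -3] → maximin = -1
Column maximums: [-1, 1, 1] → minimax = -1
Saddle point exists! Game value = -1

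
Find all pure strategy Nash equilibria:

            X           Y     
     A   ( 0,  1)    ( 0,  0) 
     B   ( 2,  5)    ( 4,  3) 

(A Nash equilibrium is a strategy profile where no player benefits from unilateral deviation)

Nash equilibrium: (B, X)

Work:
Best responses:
  P1 vs X: payoffs [0, 2] → best response B (payoff 2)
  P1 vs Y: payoffs [0, 4] → best response B (payoff 4)
  P2 vs A: payoffs [1, 0] → best response X (payoff 1)
  P2 vs B: payoffs [5, 3] → best response X (payoff 5)
Mutual best responses: (B,X) → Nash equilibria.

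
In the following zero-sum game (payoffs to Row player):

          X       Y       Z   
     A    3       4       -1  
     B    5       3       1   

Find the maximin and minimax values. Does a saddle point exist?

Maximin = 1, Minimax = 1, Saddle: True

Work:
Row minimums: [-1, 1] → maximin = 1
Column maximums: [5, 4, 1] → minimax = 1
Saddle point exists! Game value = 1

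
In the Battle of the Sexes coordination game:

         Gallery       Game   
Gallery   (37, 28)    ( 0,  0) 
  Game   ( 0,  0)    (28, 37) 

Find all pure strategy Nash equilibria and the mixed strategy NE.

Pure NE: (Gallery, Gallery) and (Game, Game); Mixed NE: p = 0.5692, q = 0.4308

Work:
Check pure NE:
(Gallery, Gallery): (37, 28) - no unilateral deviation beneficial
(Game, Game): (28, 37) - no unilateral deviation beneficial
Mixed NE: P1 plays Gallery with p = 0.5692, P2 plays Gallery with q = 0.4308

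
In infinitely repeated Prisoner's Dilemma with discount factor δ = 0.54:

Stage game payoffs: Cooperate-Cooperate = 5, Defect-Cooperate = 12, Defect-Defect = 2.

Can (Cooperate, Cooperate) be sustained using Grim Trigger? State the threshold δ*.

δ* = 0.7; since δ = 0.54 < 0.7, cooperation cannot be sustained

Work:
For Grim Trigger:
Cooperate forever: 5/(1-δ)
Defect then punished: 12 + 2·δ/(1-δ)
Need: 5/(1-δ) ≥ 12 + 2·δ/(1-δ)
Solving: δ ≥ (T-R)/(T-P) = (12-5)/(12-2) = 0.7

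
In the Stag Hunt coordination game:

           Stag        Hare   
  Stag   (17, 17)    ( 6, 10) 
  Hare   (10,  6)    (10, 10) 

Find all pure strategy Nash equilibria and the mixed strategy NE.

Pure NE: (Stag, Stag) and (Hare, Hare); Mixed NE: p = 0.3636, q = 0.3636

Work:
Check pure NE:
(Stag, Stag): (17, 17) - no unilateral deviation beneficial
(Hare, Hare): (10, 10) - no unilateral deviation beneficial
Mixed NE: P1 plays Stag with p = 0.3636, P2 plays Stag with q = 0.3636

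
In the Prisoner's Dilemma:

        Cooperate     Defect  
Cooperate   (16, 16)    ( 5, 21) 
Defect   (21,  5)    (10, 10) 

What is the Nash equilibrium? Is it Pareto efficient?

(Defect, Defect) is NE; not Pareto efficient

Work:
Defect dominates Cooperate for both players:
If P2 cooperates: Defect (21) > Cooperate (16)
If P2 defects: Defect (10) > Cooperate (5)
NE: (Defect, Defect) with payoff (10, 10)
But (Cooperate, Cooperate) = (16, 16) Pareto dominates (10, 10)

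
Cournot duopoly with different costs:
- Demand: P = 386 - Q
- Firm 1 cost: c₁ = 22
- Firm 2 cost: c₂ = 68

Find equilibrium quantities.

q₁* = 136.67, q₂* = 90.67

Work:
Reaction: q₁ = (386 - 22 - q₂)/2
Reaction: q₂ = (386 - 68 - q₁)/2
Solve simultaneously:
q₁* = (386 - 2×22 + 68)/3 = 136.67
q₂* = (386 - 2×68 + 22)/3 = 90.67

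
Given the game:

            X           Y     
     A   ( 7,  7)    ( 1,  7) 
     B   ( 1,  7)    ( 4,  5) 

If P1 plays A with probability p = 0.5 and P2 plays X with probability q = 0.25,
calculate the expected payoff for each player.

E[P1] = 2.875, E[P2] = 6.25

Work:
E[P1] = p·q·π₁(A,X) + p·(1-q)·π₁(A,Y) + (1-p)·q·π₁(B,X) + (1-p)·(1-q)·π₁(B,Y)
= 0.5·0.25·7 + 0.5·0.75·1 + 0.5·0.25·1 + 0.5·0.75·4
= 2.875

E[P2] = 6.25 (similar calculation)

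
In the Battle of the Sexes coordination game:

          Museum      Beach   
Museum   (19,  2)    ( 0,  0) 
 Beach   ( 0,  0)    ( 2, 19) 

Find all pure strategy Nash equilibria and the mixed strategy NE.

Pure NE: (Museum, Museum) and (Beach, Beach); Mixed NE: p = 0.9048, q = 0.0952

Work:
Check pure NE:
(Museum, Museum): (19, 2) - no unilateral deviation beneficial
(Beach, Beach): (2, 19) - no unilateral deviation beneficial
Mixed NE: P1 plays Museum with p = 0.9048, P2 plays Museum with q = 0.0952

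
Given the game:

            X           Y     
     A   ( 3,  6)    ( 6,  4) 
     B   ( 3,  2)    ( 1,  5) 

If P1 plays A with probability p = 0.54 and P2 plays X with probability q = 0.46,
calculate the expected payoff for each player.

E[P1] = 3.378, E[P2] = 4.322

Work:
E[P1] = p·q·π₁(A,X) + p·(1-q)·π₁(A,Y) + (1-p)·q·π₁(B,X) + (1-p)·(1-q)·π₁(B,Y)
= 0.54·0.46·3 + 0.54·0.54·6 + 0.46·0.46·3 + 0.46·0.54·1
= 3.378

E[P2] = 4.322 (similar calculation)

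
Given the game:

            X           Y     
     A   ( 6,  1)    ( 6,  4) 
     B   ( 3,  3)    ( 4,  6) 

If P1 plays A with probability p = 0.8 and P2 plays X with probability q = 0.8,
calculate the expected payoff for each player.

E[P1] = 5.44, E[P2] = 2.0

Work:
E[P1] = p·q·π₁(A,X) + p·(1-q)·π₁(A,Y) + (1-p)·q·π₁(B,X) + (1-p)·(1-q)·π₁(B,Y)
= 0.8·0.8·6 + 0.8·0.2·6 + 0.2·0.8·3 + 0.2·0.2·4
= 5.44

E[P2] = 2.0 (similar calculation)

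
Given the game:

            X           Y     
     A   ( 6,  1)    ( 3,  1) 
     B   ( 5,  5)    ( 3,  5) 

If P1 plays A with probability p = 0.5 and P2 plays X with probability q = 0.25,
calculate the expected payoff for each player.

E[P1] = 3.625, E[P2] = 3.0

Work:
E[P1] = p·q·π₁(A,X) + p·(1-q)·π₁(A,Y) + (1-p)·q·π₁(B,X) + (1-p)·(1-q)·π₁(B,Y)
= 0.5·0.25·6 + 0.5·0.75·3 + 0.5·0.25·5 + 0.5·0.75·3
= 3.625

E[P2] = 3.0 (similar calculation)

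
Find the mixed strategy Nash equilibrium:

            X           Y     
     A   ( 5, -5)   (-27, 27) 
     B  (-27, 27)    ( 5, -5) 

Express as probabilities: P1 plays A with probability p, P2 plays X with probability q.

p = 0.5, q = 0.5

Work:
Find probabilities that make opponent indifferent:
P2 chooses q to make P1 indifferent between A and B
P1 chooses p to make P2 indifferent between X and Y
Mixed NE: P1 plays (A: 0.5, B: 0.5), P2 plays (X: 0.5, Y: 0.5)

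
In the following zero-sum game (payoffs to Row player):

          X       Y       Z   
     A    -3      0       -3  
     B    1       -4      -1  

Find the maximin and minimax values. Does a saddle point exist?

Maximin = -3, Minimax = -1, Saddle: False

Work:
Row minimums: [-3, -4] → maximin = -3
Column maximums: [1, 0, -1] → minimax = -1
No saddle point (maximin ≠ minimax). Mixed strategy needed.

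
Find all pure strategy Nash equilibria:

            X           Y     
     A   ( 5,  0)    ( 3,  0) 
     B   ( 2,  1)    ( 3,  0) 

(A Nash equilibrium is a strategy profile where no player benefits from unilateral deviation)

Nash equilibrium: (A, X), (A, Y)

Work:
Best responses:
  P1 vs X: payoffs [5, 2] → best response A (payoff 5)
  P1 vs Y: payoffs [3, 3] → best response A/B (payoff 3)
  P2 vs A: payoffs [0, 0] → best response X/Y (payoff 0)
  P2 vs B: payoffs [1, 0] → best response X (payoff 1)
Mutual best responses: (A,X), (A,Y) → Nash equilibria.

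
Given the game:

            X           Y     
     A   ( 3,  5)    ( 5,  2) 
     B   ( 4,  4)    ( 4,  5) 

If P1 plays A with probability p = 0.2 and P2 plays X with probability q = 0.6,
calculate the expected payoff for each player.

E[P1] = 3.96, E[P2] = 4.28

Work:
E[P1] = p·q·π₁(A,X) + p·(1-q)·π₁(A,Y) + (1-p)·q·π₁(B,X) + (1-p)·(1-q)·π₁(B,Y)
= 0.2·0.6·3 + 0.2·0.4·5 + 0.8·0.6·4 + 0.8·0.4·4
= 3.96

E[P2] = 4.28 (similar calculation)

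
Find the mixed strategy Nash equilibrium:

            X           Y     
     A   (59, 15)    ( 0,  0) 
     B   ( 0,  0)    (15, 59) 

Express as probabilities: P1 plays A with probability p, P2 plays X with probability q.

p = 0.7973, q = 0.2027

Work:
Find probabilities that make opponent indifferent:
P2 chooses q to make P1 indifferent between A and B
P1 chooses p to make P2 indifferent between X and Y
Mixed NE: P1 plays (A: 0.7973, B: 0.2027), P2 plays (X: 0.2027, Y: 0.7973)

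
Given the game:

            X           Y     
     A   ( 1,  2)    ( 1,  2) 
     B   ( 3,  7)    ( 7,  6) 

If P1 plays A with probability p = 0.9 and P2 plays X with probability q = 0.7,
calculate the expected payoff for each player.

E[P1] = 1.32, E[P2] = 2.47

Work:
E[P1] = p·q·π₁(A,X) + p·(1-q)·π₁(A,Y) + (1-p)·q·π₁(B,X) + (1-p)·(1-q)·π₁(B,Y)
= 0.9·0.7·1 + 0.9·0.3·1 + 0.1·0.7·3 + 0.1·0.3·7
= 1.32

E[P2] = 2.47 (similar calculation)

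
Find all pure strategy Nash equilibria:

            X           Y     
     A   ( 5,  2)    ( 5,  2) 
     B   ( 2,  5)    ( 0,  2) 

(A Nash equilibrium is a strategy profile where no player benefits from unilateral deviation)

Nash equilibrium: (A, X), (A, Y)

Work:
Best responses:
  P1 vs X: payoffs [5, 2] → best response A (payoff 5)
  P1 vs Y: payoffs [5, 0] → best response A (payoff 5)
  P2 vs A: payoffs [2, 2] → best response X/Y (payoff 2)
  P2 vs B: payoffs [5, 2] → best response X (payoff 5)
Mutual best responses: (A,X), (A,Y) → Nash equilibria.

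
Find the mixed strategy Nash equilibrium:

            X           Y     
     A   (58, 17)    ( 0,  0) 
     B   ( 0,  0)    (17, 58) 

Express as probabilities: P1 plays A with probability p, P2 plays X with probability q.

p = 0.7733, q = 0.2267

Work:
Find probabilities that make opponent indifferent:
P2 chooses q to make P1 indifferent between A and B
P1 chooses p to make P2 indifferent between X and Y
Mixed NE: P1 plays (A: 0.7733, B: 0.2267), P2 plays (X: 0.2267, Y: 0.7733)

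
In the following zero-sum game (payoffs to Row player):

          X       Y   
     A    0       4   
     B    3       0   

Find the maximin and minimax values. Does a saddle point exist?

Maximin = 0, Minimax = 3, Saddle: False

Work:
Row minimums: [0, 0] → maximin = 0
Column maximums: [3, 4] → minimax = 3
No saddle point (maximin ≠ minimax). Mixed strategy needed.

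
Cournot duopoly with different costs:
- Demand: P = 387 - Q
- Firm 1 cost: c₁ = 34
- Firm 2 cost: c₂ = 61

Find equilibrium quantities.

q₁* = 126.67, q₂* = 99.67

Work:
Reaction: q₁ = (387 - 34 - q₂)/2
Reaction: q₂ = (387 - 61 - q₁)/2
Solve simultaneously:
q₁* = (387 - 2×34 + 61)/3 = 126.67
q₂* = (387 - 2×61 + 34)/3 = 99.67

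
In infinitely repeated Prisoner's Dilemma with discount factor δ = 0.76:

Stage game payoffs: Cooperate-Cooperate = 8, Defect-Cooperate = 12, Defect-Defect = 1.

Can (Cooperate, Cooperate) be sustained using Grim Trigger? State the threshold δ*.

δ* = 0.3636; since δ = 0.76 ≥ 0.3636, cooperation can be sustained

Work:
For Grim Trigger:
Cooperate forever: 8/(1-δ)
Defect then punished: 12 + 1·δ/(1-δ)
Need: 8/(1-δ) ≥ 12 + 1·δ/(1-δ)
Solving: δ ≥ (T-R)/(T-P) = (12-8)/(12-1) = 0.3636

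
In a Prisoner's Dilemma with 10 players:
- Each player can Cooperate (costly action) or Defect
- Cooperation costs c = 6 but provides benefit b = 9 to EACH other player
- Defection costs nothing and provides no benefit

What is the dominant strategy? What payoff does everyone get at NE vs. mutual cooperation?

Dominant: Defect; NE payoff = 0; Coop payoff = 75

Work:
Defect dominates (saves cost c = 6, benefit to others is external)
NE: All defect → everyone gets 0
If all cooperate: each receives (9)×9 - 6 = 75
Social dilemma: 75 > 0 but NE gives 0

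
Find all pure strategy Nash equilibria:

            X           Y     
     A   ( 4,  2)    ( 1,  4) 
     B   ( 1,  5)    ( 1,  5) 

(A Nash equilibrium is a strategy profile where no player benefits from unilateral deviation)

Nash equilibrium: (A, Y), (B, Y)

Work:
Best responses:
  P1 vs X: payoffs [4, 1] → best response A (payoff 4)
  P1 vs Y: payoffs [1, 1] → best response A/B (payoff 1)
  P2 vs A: payoffs [2, 4] → best response Y (payoff 4)
  P2 vs B: payoffs [5, 5] → best response X/Y (payoff 5)
Mutual best responses: (A,Y), (B,Y) → Nash equilibria.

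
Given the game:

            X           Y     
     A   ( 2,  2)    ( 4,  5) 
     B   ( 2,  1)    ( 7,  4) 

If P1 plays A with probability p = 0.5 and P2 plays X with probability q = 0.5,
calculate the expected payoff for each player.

E[P1] = 3.75, E[P2] = 3.0

Work:
E[P1] = p·q·π₁(A,X) + p·(1-q)·π₁(A,Y) + (1-p)·q·π₁(B,X) + (1-p)·(1-q)·π₁(B,Y)
= 0.5·0.5·2 + 0.5·0.5·4 + 0.5·0.5·2 + 0.5·0.5·7
= 3.75

E[P2] = 3.0 (similar calculation)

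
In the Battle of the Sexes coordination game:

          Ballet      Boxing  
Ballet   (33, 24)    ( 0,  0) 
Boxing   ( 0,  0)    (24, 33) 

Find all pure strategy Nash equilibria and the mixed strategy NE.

Pure NE: (Ballet, Ballet) and (Boxing, Boxing); Mixed NE: p = 0.5789, q = 0.4211

Work:
Check pure NE:
(Ballet, Ballet): (33, 24) - no unilateral deviation beneficial
(Boxing, Boxing): (24, 33) - no unilateral deviation beneficial
Mixed NE: P1 plays Ballet with p = 0.5789, P2 plays Ballet with q = 0.4211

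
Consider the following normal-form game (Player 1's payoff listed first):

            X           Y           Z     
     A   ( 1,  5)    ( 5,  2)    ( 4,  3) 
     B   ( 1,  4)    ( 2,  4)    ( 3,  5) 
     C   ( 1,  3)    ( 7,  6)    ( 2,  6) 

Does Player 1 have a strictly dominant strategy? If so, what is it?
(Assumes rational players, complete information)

No strictly dominant strategy exists for Player 1

Work:
A strategy strictly dominates another if it gives a strictly higher payoff against every opponent action. Compare each pair of P1's strategies column-by-column:
  A vs B: [1 vs 1, 5 vs 2, 4 vs 3] → A does not strictly dominate B (column X: 1 ≤ 1)
  A vs C: [1 vs 1, 5 vs 7, 4 vs 2] → A does not strictly dominate C (column X: 1 ≤ 1)
  B vs A: [1 vs 1, 2 vs 5, 3 vs 4] → B does not strictly dominate A (column X: 1 ≤ 1)
  B vs C: [1 vs 1, 2 vs 7, 3 vs 2] → B does not strictly dominate C (column X: 1 ≤ 1)
  C vs A: [1 vs 1, 7 vs 5, 2 vs 4] → C does not strictly dominate A (column X: 1 ≤ 1)
  C vs B: [1 vs 1, 7 vs 2, 2 vs 3] → C does not strictly dominate B (column X: 1 ≤ 1)
No single strategy strictly dominates all others → no strictly dominant strategy.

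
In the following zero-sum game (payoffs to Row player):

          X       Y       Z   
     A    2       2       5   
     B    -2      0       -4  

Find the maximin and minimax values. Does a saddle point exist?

Maximin = 2, Minimax = 2, Saddle: True

Work:
Row minimums: [2, -4] → maximin = 2
Column maximums: [2, 2, 5] → minimax = 2
Saddle point exists! Game value = 2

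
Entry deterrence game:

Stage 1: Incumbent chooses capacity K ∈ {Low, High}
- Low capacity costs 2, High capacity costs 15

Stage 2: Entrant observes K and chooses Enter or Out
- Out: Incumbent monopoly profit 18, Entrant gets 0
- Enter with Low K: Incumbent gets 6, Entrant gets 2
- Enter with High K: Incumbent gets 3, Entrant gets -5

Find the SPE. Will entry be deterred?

SPE: (Low, Enter|Low, Out|High); Entry not deterred. Incumbent net profit = 4, Entrant gets 2

Work:
After Low K: Entrant enters (2 > 0)
After High K: Entrant stays out (-5 < 0)
Incumbent: Low → 6−2=4, High → 18−15=3
Incumbent chooses Low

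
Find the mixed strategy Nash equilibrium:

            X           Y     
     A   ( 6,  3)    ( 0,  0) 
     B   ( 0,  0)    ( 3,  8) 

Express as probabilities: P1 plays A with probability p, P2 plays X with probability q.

p = 0.7273, q = 0.3333

Work:
Find probabilities that make opponent indifferent:
P2 chooses q to make P1 indifferent between A and B
P1 chooses p to make P2 indifferent between X and Y
Mixed NE: P1 plays (A: 0.7273, B: 0.2727), P2 plays (X: 0.3333, Y: 0.6667)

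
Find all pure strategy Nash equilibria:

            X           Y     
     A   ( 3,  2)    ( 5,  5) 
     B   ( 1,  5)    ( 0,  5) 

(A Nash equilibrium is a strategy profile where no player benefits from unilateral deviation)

Nash equilibrium: (A, Y)

Work:
Best responses:
  P1 vs X: payoffs [3, 1] → best response A (payoff 3)
  P1 vs Y: payoffs [5, 0] → best response A (payoff 5)
  P2 vs A: payoffs [2, 5] → best response Y (payoff 5)
  P2 vs B: payoffs [5, 5] → best response X/Y (payoff 5)
Mutual best responses: (A,Y) → Nash equilibria.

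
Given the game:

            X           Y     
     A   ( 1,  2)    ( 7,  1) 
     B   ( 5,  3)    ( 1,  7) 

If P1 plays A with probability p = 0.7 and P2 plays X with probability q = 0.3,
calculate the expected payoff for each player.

E[P1] = 4.3, E[P2] = 2.65

Work:
E[P1] = p·q·π₁(A,X) + p·(1-q)·π₁(A,Y) + (1-p)·q·π₁(B,X) + (1-p)·(1-q)·π₁(B,Y)
= 0.7·0.3·1 + 0.7·0.7·7 + 0.3·0.3·5 + 0.3·0.7·1
= 4.3

E[P2] = 2.65 (similar calculation)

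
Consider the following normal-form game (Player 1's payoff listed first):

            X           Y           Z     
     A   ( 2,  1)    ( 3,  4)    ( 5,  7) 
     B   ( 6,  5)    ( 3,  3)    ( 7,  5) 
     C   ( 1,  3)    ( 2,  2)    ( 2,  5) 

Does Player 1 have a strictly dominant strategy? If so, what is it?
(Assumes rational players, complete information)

No strictly dominant strategy exists for Player 1

Work:
A strategy strictly dominates another if it gives a strictly higher payoff against every opponent action. Compare each pair of P1's strategies column-by-column:
  A vs B: [2 vs 6, 3 vs 3, 5 vs 7] → A does not strictly dominate B (column X: 2 ≤ 6)
  A vs C: [2 vs 1, 3 vs 2, 5 vs 2] → A strictly dominates C
  B vs A: [6 vs 2, 3 vs 3, 7 vs 5] → B does not strictly dominate A (column Y: 3 ≤ 3)
  B vs C: [6 vs 1, 3 vs 2, 7 vs 2] → B strictly dominates C
  C vs A: [1 vs 2, 2 vs 3, 2 vs 5] → C does not strictly dominate A (column X: 1 ≤ 2)
  C vs B: [1 vs 6, 2 vs 3, 2 vs 7] → C does not strictly dominate B (column X: 1 ≤ 6)
No single strategy strictly dominates all others → no strictly dominant strategy.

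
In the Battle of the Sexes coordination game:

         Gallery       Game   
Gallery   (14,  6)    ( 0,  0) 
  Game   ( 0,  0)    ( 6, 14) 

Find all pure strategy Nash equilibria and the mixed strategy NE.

Pure NE: (Gallery, Gallery) and (Game, Game); Mixed NE: p = 0.7, q = 0.3

Work:
Check pure NE:
(Gallery, Gallery): (14, 6) - no unilateral deviation beneficial
(Game, Game): (6, 14) - no unilateral deviation beneficial
Mixed NE: P1 plays Gallery with p = 0.7, P2 plays Gallery with q = 0.3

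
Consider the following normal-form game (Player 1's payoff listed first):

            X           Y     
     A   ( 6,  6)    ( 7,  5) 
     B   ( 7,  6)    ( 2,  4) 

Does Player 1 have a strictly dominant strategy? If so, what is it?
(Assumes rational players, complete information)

No strictly dominant strategy exists for Player 1

Work:
A strategy strictly dominates another if it gives a strictly higher payoff against every opponent action. Compare each pair of P1's strategies column-by-column:
  A vs B: [6 vs 7, 7 vs 2] → A does not strictly dominate B (column X: 6 ≤ 7)
  B vs A: [7 vs 6, 2 vs 7] → B does not strictly dominate A (column Y: 2 ≤ 7)
No single strategy strictly dominates all others → no strictly dominant strategy.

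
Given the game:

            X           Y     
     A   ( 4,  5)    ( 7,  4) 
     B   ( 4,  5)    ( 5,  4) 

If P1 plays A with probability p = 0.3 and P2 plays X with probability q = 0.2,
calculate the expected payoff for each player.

E[P1] = 5.28, E[P2] = 4.2

Work:
E[P1] = p·q·π₁(A,X) + p·(1-q)·π₁(A,Y) + (1-p)·q·π₁(B,X) + (1-p)·(1-q)·π₁(B,Y)
= 0.3·0.2·4 + 0.3·0.8·7 + 0.7·0.2·4 + 0.7·0.8·5
= 5.28

E[P2] = 4.2 (similar calculation)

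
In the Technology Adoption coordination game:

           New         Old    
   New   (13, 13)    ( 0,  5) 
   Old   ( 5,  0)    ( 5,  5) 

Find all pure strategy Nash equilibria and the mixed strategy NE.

Pure NE: (New, New) and (Old, Old); Mixed NE: p = 0.3846, q = 0.3846

Work:
Check pure NE:
(New, New): (13, 13) - no unilateral deviation beneficial
(Old, Old): (5, 5) - no unilateral deviation beneficial
Mixed NE: P1 plays New with p = 0.3846, P2 plays New with q = 0.3846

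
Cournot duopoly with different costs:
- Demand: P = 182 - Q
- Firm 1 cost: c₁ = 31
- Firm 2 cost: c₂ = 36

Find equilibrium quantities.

q₁* = 52.0, q₂* = 47.0

Work:
Reaction: q₁ = (182 - 31 - q₂)/2
Reaction: q₂ = (182 - 36 - q₁)/2
Solve simultaneously:
q₁* = (182 - 2×31 + 36)/3 = 52.0
q₂* = (182 - 2×36 + 31)/3 = 47.0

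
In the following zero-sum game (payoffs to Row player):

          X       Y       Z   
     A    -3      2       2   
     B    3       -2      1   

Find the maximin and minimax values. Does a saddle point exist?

Maximin = -2, Minimax = 2, Saddle: False

Work:
Row minimums: [-3, -2] → maximin = -2
Column maximums: [3, 2, 2] → minimax = 2
No saddle point (maximin ≠ minimax). Mixed strategy needed.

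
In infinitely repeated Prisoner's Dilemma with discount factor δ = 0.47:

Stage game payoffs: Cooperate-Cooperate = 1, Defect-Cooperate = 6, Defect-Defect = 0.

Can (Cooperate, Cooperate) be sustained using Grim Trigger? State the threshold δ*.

δ* = 0.8333; since δ = 0.47 < 0.8333, cooperation cannot be sustained

Work:
For Grim Trigger:
Cooperate forever: 1/(1-δ)
Defect then punished: 6 + 0·δ/(1-δ)
Need: 1/(1-δ) ≥ 6 + 0·δ/(1-δ)
Solving: δ ≥ (T-R)/(T-P) = (6-1)/(6-0) = 0.8333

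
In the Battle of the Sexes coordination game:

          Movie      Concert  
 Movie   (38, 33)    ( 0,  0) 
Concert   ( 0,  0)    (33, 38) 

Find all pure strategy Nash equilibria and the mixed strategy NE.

Pure NE: (Movie, Movie) and (Concert, Concert); Mixed NE: p = 0.5352, q = 0.4648

Work:
Check pure NE:
(Movie, Movie): (38, 33) - no unilateral deviation beneficial
(Concert, Concert): (33, 38) - no unilateral deviation beneficial
Mixed NE: P1 plays Movie with p = 0.5352, P2 plays Movie with q = 0.4648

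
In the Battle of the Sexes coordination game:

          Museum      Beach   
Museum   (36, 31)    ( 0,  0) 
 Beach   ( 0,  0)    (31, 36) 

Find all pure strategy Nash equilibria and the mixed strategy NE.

Pure NE: (Museum, Museum) and (Beach, Beach); Mixed NE: p = 0.5373, q = 0.4627

Work:
Check pure NE:
(Museum, Museum): (36, 31) - no unilateral deviation beneficial
(Beach, Beach): (31, 36) - no unilateral deviation beneficial
Mixed NE: P1 plays Museum with p = 0.5373, P2 plays Museum with q = 0.4627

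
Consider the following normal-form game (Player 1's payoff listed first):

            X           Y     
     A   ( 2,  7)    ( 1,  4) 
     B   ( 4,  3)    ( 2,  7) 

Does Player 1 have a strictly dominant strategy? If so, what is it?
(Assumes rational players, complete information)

Yes, Player 1's strictly dominant strategy is B

Work:
A strategy strictly dominates another if it gives a strictly higher payoff against every opponent action. Compare each pair of P1's strategies column-by-column:
  A vs B: [2 vs 4, 1 vs 2] → A does not strictly dominate B (column X: 2 ≤ 4)
  B vs A: [4 vs 2, 2 vs 1] → B strictly dominates A
B strictly dominates every other strategy → strictly dominant.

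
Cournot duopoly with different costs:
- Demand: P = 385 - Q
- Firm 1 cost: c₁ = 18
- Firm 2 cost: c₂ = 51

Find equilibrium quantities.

q₁* = 133.33, q₂* = 100.33

Work:
Reaction: q₁ = (385 - 18 - q₂)/2
Reaction: q₂ = (385 - 51 - q₁)/2
Solve simultaneously:
q₁* = (385 - 2×18 + 51)/3 = 133.33
q₂* = (385 - 2×51 + 18)/3 = 100.33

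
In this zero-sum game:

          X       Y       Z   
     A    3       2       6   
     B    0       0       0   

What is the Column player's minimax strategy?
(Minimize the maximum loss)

Column should play Y, value = 2

Work:
Column player minimizes Row's maximum payoff:
Column X: max payoff to Row = 3
Column Y: max payoff to Row = 2
Column Z: max payoff to Row = 6
Minimum is 2, achieved by column Y.
Minimax strategy: Y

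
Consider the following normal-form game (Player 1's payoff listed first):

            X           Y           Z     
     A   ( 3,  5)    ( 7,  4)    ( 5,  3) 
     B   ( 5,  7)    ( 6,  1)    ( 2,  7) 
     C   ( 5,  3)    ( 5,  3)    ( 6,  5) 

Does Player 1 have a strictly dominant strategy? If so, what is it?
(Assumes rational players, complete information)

No strictly dominant strategy exists for Player 1

Work:
A strategy strictly dominates another if it gives a strictly higher payoff against every opponent action. Compare each pair of P1's strategies column-by-column:
  A vs B: [3 vs 5, 7 vs 6, 5 vs 2] → A does not strictly dominate B (column X: 3 ≤ 5)
  A vs C: [3 vs 5, 7 vs 5, 5 vs 6] → A does not strictly dominate C (column X: 3 ≤ 5)
  B vs A: [5 vs 3, 6 vs 7, 2 vs 5] → B does not strictly dominate A (column Y: 6 ≤ 7)
  B vs C: [5 vs 5, 6 vs 5, 2 vs 6] → B does not strictly dominate C (column X: 5 ≤ 5)
  C vs A: [5 vs 3, 5 vs 7, 6 vs 5] → C does not strictly dominate A (column Y: 5 ≤ 7)
  C vs B: [5 vs 5, 5 vs 6, 6 vs 2] → C does not strictly dominate B (column X: 5 ≤ 5)
No single strategy strictly dominates all others → no strictly dominant strategy.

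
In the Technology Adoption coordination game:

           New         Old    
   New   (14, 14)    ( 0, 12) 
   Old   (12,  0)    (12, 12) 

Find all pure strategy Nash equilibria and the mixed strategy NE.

Pure NE: (New, New) and (Old, Old); Mixed NE: p = 0.8571, q = 0.8571

Work:
Check pure NE:
(New, New): (14, 14) - no unilateral deviation beneficial
(Old, Old): (12, 12) - no unilateral deviation beneficial
Mixed NE: P1 plays New with p = 0.8571, P2 plays New with q = 0.8571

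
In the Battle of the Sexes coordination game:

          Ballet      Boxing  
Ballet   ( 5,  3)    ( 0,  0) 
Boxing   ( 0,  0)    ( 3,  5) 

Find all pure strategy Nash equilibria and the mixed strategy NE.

Pure NE: (Ballet, Ballet) and (Boxing, Boxing); Mixed NE: p = 0.625, q = 0.375

Work:
Check pure NE:
(Ballet, Ballet): (5, 3) - no unilateral deviation beneficial
(Boxing, Boxing): (3, 5) - no unilateral deviation beneficial
Mixed NE: P1 plays Ballet with p = 0.625, P2 plays Ballet with q = 0.375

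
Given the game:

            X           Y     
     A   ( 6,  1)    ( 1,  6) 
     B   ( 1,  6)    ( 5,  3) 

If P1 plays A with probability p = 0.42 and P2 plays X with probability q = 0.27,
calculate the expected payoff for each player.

E[P1] = 3.2606, E[P2] = 4.1628

Work:
E[P1] = p·q·π₁(A,X) + p·(1-q)·π₁(A,Y) + (1-p)·q·π₁(B,X) + (1-p)·(1-q)·π₁(B,Y)
= 0.42·0.27·6 + 0.42·0.73·1 + 0.58·0.27·1 + 0.58·0.73·5
= 3.2606

E[P2] = 4.1628 (similar calculation)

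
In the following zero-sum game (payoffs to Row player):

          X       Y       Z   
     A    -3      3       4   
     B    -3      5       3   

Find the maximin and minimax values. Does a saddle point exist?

Maximin = -3, Minimax = -3, Saddle: True

Work:
Row minimums: [-3, -3] → maximin = -3
Column maximums: [-3, 5, 4] → minimax = -3
Saddle point exists! Game value = -3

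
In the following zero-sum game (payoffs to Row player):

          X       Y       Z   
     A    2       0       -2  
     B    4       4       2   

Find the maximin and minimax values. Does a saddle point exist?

Maximin = 2, Minimax = 2, Saddle: True

Work:
Row minimums: [-2, 2] → maximin = 2
Column maximums: [4, 4, 2] → minimax = 2
Saddle point exists! Game value = 2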